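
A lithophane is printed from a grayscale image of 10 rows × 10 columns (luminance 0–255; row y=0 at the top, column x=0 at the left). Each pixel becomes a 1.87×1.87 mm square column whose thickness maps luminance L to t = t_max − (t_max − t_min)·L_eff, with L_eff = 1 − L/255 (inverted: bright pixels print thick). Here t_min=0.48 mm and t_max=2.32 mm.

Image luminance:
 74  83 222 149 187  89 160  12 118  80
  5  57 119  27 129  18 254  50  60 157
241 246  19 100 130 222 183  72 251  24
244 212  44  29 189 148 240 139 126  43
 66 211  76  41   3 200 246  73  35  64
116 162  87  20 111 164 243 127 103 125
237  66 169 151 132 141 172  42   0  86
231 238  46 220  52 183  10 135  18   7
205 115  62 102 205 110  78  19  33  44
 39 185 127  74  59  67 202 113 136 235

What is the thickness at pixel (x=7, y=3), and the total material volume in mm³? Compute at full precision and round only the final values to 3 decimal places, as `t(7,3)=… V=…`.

span = t_max - t_min = 2.32 - 0.48 = 1.840
L(7,3) = 139, L_eff = 1 - 139/255 = 0.454902 (inverted)
t(7,3) = 2.32 - 1.840·0.454902 = 1.483
Σt over all 10·10 pixels = 847466/6375 ≈ 132.9358431
V = pitch²·Σt = 1.87²·847466/6375 = 464.863

t(7,3)=1.483 V=464.863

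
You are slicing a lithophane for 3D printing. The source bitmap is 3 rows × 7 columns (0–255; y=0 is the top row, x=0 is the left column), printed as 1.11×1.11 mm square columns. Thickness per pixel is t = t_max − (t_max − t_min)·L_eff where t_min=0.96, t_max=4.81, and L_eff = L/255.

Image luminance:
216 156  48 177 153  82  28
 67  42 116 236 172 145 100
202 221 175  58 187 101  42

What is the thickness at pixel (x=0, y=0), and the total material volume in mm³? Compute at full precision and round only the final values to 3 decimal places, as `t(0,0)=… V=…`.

span = t_max - t_min = 4.81 - 0.96 = 3.850
L(0,0) = 216, L_eff = 216/255 = 0.847059
t(0,0) = 4.81 - 3.850·0.847059 = 1.549
Σt over all 3·7 pixels = 101801/1700 ≈ 59.8829412
V = pitch²·Σt = 1.11²·101801/1700 = 73.782

t(0,0)=1.549 V=73.782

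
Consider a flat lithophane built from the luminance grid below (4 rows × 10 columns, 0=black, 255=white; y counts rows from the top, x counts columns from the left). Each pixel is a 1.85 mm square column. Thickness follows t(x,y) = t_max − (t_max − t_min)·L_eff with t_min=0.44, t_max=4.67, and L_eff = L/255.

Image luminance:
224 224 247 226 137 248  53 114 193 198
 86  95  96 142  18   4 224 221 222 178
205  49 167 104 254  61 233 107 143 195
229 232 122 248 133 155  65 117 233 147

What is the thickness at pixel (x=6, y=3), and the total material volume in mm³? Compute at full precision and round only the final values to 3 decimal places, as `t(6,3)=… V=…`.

span = t_max - t_min = 4.67 - 0.44 = 4.230
L(6,3) = 65, L_eff = 65/255 = 0.254902
t(6,3) = 4.67 - 4.230·0.254902 = 3.592
Σt over all 4·10 pixels = 692591/8500 ≈ 81.4812941
V = pitch²·Σt = 1.85²·692591/8500 = 278.870

t(6,3)=3.592 V=278.870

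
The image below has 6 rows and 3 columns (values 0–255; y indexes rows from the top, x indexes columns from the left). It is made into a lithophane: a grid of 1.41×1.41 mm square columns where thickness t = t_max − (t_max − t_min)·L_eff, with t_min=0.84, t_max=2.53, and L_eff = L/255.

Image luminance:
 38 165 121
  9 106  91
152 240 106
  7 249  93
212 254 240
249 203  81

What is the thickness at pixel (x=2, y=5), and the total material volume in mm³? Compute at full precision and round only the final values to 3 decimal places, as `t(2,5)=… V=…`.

t(2,5)=1.993 V=56.070

span = t_max - t_min = 2.53 - 0.84 = 1.690
L(2,5) = 81, L_eff = 81/255 = 0.317647
t(2,5) = 2.53 - 1.690·0.317647 = 1.993
Σt over all 6·3 pixels = 119861/4250 ≈ 28.2025882
V = pitch²·Σt = 1.41²·119861/4250 = 56.070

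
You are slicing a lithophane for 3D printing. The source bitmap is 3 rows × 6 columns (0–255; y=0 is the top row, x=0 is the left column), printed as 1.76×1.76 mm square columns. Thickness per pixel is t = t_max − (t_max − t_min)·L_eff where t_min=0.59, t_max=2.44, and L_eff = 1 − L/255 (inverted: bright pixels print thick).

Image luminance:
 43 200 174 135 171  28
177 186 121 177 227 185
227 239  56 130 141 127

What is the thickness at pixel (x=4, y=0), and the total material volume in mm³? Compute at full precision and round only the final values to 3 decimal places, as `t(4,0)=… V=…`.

t(4,0)=1.831 V=94.562

span = t_max - t_min = 2.44 - 0.59 = 1.850
L(4,0) = 171, L_eff = 1 - 171/255 = 0.329412 (inverted)
t(4,0) = 2.44 - 1.850·0.329412 = 1.831
Σt over all 3·6 pixels = 15569/510 ≈ 30.5274510
V = pitch²·Σt = 1.76²·15569/510 = 94.562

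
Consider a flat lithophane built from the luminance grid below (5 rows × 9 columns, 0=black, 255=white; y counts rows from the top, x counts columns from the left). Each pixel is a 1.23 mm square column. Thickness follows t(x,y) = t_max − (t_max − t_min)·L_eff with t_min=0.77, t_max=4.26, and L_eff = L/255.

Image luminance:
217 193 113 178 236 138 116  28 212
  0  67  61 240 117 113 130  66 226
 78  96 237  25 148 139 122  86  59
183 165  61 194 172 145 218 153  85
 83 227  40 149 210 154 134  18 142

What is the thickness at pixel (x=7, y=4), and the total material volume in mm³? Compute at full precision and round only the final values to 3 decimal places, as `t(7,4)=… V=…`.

t(7,4)=4.014 V=166.325

span = t_max - t_min = 4.26 - 0.77 = 3.490
L(7,4) = 18, L_eff = 18/255 = 0.070588
t(7,4) = 4.26 - 3.490·0.070588 = 4.014
Σt over all 5·9 pixels = 700856/6375 ≈ 109.9381961
V = pitch²·Σt = 1.23²·700856/6375 = 166.325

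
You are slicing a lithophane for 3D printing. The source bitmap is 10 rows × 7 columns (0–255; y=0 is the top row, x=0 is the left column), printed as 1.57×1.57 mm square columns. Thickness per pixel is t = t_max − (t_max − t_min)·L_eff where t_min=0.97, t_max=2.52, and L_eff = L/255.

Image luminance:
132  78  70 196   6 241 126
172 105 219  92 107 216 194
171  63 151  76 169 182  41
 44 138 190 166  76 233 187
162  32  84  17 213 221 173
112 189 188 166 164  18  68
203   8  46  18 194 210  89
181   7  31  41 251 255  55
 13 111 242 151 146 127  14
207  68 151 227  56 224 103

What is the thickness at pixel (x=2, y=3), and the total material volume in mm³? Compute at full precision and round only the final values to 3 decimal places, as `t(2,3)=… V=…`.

span = t_max - t_min = 2.52 - 0.97 = 1.550
L(2,3) = 190, L_eff = 190/255 = 0.745098
t(2,3) = 2.52 - 1.550·0.745098 = 1.365
Σt over all 10·7 pixels = 618253/5100 ≈ 121.2260784
V = pitch²·Σt = 1.57²·618253/5100 = 298.810

t(2,3)=1.365 V=298.810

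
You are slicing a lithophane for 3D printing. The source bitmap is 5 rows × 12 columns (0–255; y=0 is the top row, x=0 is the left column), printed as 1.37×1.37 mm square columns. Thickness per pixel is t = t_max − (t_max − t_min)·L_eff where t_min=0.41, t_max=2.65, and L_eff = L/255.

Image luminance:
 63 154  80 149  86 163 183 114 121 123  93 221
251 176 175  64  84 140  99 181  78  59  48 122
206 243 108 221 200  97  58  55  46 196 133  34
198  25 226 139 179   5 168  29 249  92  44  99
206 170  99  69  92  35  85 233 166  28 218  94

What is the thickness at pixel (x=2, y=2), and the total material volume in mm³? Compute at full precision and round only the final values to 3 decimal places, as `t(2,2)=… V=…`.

span = t_max - t_min = 2.65 - 0.41 = 2.240
L(2,2) = 108, L_eff = 108/255 = 0.423529
t(2,2) = 2.65 - 2.240·0.423529 = 1.701
Σt over all 5·12 pixels = 196531/2125 ≈ 92.4851765
V = pitch²·Σt = 1.37²·196531/2125 = 173.585

t(2,2)=1.701 V=173.585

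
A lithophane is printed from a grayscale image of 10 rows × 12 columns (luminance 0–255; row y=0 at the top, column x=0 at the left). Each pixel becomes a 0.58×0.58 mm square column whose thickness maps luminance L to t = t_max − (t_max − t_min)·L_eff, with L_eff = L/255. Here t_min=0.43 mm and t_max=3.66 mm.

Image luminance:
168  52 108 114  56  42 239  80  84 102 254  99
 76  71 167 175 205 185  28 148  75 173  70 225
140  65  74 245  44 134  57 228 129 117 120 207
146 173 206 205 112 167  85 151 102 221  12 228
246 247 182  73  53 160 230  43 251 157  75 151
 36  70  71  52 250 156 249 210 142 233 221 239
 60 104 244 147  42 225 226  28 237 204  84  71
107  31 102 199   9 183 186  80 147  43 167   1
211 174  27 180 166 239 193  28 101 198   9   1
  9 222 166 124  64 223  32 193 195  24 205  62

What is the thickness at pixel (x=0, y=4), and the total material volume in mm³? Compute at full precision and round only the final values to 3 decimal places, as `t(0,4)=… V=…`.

span = t_max - t_min = 3.66 - 0.43 = 3.230
L(0,4) = 246, L_eff = 246/255 = 0.964706
t(0,4) = 3.66 - 3.230·0.964706 = 0.544
Σt over all 10·12 pixels = 234.836
V = pitch²·Σt = 0.58²·234.836 = 78.999

t(0,4)=0.544 V=78.999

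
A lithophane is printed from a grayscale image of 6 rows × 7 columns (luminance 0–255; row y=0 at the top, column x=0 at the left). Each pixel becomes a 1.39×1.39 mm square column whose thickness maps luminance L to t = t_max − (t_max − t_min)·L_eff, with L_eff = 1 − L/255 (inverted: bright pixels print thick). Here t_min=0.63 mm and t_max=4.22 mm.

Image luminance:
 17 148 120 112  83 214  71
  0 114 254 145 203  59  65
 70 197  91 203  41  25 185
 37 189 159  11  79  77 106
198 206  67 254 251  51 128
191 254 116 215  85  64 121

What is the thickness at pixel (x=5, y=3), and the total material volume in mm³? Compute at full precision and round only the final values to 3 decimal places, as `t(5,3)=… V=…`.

span = t_max - t_min = 4.22 - 0.63 = 3.590
L(5,3) = 77, L_eff = 1 - 77/255 = 0.698039 (inverted)
t(5,3) = 4.22 - 3.590·0.698039 = 1.714
Σt over all 6·7 pixels = 1284407/12750 ≈ 100.7378039
V = pitch²·Σt = 1.39²·1284407/12750 = 194.636

t(5,3)=1.714 V=194.636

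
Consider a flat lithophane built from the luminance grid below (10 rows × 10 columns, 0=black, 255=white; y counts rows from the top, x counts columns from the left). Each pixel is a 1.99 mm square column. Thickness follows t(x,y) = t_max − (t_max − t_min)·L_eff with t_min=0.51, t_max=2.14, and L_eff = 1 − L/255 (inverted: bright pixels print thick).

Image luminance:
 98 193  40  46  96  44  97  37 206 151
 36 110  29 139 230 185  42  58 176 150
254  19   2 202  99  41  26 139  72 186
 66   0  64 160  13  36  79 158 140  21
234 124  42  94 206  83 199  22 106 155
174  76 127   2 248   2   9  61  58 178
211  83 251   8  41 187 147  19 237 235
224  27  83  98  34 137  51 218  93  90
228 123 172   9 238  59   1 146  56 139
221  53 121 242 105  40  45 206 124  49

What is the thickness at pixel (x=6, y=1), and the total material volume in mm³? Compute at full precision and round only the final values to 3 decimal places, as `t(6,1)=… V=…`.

span = t_max - t_min = 2.14 - 0.51 = 1.630
L(6,1) = 42, L_eff = 1 - 42/255 = 0.835294 (inverted)
t(6,1) = 2.14 - 1.630·0.835294 = 0.778
Σt over all 10·10 pixels = 3092033/25500 ≈ 121.2561961
V = pitch²·Σt = 1.99²·3092033/25500 = 480.187

t(6,1)=0.778 V=480.187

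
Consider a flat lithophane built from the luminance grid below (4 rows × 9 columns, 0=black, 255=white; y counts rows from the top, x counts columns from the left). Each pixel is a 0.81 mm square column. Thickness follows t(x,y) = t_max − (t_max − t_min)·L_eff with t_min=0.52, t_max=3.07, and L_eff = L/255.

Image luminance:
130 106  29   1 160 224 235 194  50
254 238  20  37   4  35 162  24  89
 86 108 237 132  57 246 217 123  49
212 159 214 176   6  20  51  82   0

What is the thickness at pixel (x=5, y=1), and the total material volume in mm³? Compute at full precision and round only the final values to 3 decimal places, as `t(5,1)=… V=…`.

span = t_max - t_min = 3.07 - 0.52 = 2.550
L(5,1) = 35, L_eff = 35/255 = 0.137255
t(5,1) = 3.07 - 2.550·0.137255 = 2.720
Σt over all 4·9 pixels = 68.85
V = pitch²·Σt = 0.81²·68.85 = 45.172

t(5,1)=2.720 V=45.172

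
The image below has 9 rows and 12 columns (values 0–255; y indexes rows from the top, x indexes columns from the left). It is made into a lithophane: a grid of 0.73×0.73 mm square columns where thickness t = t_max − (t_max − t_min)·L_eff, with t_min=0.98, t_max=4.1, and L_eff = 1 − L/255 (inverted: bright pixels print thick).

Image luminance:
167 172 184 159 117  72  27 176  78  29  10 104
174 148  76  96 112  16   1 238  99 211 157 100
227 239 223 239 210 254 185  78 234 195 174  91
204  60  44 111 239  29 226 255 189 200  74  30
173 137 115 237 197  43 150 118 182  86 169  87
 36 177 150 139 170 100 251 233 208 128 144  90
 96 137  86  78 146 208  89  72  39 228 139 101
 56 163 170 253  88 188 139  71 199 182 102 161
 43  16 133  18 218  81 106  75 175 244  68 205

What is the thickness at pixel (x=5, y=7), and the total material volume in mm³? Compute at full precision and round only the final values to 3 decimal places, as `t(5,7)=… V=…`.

span = t_max - t_min = 4.1 - 0.98 = 3.120
L(5,7) = 188, L_eff = 1 - 188/255 = 0.262745 (inverted)
t(5,7) = 4.1 - 3.120·0.262745 = 3.280
Σt over all 9·12 pixels = 610386/2125 ≈ 287.2404706
V = pitch²·Σt = 0.73²·610386/2125 = 153.070

t(5,7)=3.280 V=153.070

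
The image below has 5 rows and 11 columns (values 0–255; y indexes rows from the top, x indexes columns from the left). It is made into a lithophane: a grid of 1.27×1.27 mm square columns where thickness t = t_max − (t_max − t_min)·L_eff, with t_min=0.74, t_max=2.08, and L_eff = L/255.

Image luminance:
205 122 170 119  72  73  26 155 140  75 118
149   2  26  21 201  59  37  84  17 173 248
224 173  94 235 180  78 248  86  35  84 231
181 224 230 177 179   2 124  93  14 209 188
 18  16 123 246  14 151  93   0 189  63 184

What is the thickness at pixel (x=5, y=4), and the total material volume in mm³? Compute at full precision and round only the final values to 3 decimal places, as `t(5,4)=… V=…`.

t(5,4)=1.287 V=127.915

span = t_max - t_min = 2.08 - 0.74 = 1.340
L(5,4) = 151, L_eff = 151/255 = 0.592157
t(5,4) = 2.08 - 1.340·0.592157 = 1.287
Σt over all 5·11 pixels = 168529/2125 ≈ 79.3077647
V = pitch²·Σt = 1.27²·168529/2125 = 127.915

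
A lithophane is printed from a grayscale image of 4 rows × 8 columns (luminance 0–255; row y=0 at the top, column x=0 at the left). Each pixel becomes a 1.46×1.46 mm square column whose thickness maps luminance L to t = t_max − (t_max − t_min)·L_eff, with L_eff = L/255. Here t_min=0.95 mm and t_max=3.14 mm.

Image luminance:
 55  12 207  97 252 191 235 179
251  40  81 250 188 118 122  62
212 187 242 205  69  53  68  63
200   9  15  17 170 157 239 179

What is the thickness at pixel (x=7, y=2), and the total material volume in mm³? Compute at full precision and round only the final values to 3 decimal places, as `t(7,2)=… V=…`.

t(7,2)=2.599 V=133.176

span = t_max - t_min = 3.14 - 0.95 = 2.190
L(7,2) = 63, L_eff = 63/255 = 0.247059
t(7,2) = 3.14 - 2.190·0.247059 = 2.599
Σt over all 4·8 pixels = 106211/1700 ≈ 62.4770588
V = pitch²·Σt = 1.46²·106211/1700 = 133.176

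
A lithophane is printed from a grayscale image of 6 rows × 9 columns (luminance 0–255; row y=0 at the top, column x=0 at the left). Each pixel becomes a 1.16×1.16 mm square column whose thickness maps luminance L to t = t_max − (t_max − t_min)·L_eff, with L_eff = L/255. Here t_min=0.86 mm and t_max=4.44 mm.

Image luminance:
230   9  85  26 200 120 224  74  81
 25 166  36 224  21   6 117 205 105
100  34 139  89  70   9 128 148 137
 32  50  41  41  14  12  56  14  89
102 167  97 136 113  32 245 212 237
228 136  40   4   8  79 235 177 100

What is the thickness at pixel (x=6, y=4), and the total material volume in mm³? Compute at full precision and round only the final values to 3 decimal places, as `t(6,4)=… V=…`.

t(6,4)=1.000 V=218.625

span = t_max - t_min = 4.44 - 0.86 = 3.580
L(6,4) = 245, L_eff = 245/255 = 0.960784
t(6,4) = 4.44 - 3.580·0.960784 = 1.000
Σt over all 6·9 pixels = 138103/850 ≈ 162.4741176
V = pitch²·Σt = 1.16²·138103/850 = 218.625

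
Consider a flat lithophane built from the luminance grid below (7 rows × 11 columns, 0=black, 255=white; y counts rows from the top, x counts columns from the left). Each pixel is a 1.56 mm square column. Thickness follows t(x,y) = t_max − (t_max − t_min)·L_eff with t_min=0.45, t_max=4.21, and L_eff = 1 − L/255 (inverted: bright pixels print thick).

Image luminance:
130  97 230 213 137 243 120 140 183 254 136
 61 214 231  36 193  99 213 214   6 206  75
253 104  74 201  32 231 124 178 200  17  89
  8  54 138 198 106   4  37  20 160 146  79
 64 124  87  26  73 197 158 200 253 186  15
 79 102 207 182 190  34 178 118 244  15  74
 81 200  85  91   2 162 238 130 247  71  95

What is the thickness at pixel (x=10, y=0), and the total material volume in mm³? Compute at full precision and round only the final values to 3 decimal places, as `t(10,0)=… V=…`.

t(10,0)=2.455 V=446.462

span = t_max - t_min = 4.21 - 0.45 = 3.760
L(10,0) = 136, L_eff = 1 - 136/255 = 0.466667 (inverted)
t(10,0) = 4.21 - 3.760·0.466667 = 2.455
Σt over all 7·11 pixels = 1559389/8500 ≈ 183.4575294
V = pitch²·Σt = 1.56²·1559389/8500 = 446.462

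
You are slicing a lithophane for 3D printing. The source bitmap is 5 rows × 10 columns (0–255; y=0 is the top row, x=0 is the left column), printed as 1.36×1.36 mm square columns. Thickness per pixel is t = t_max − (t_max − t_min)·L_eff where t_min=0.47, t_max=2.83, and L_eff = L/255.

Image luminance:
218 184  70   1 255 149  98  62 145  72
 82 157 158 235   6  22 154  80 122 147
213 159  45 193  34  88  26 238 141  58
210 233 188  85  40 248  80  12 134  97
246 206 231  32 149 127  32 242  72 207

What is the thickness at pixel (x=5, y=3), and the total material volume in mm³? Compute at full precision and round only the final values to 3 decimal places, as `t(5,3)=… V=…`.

span = t_max - t_min = 2.83 - 0.47 = 2.360
L(5,3) = 248, L_eff = 248/255 = 0.972549
t(5,3) = 2.83 - 2.360·0.972549 = 0.535
Σt over all 5·10 pixels = 346377/4250 ≈ 81.5004706
V = pitch²·Σt = 1.36²·346377/4250 = 150.743

t(5,3)=0.535 V=150.743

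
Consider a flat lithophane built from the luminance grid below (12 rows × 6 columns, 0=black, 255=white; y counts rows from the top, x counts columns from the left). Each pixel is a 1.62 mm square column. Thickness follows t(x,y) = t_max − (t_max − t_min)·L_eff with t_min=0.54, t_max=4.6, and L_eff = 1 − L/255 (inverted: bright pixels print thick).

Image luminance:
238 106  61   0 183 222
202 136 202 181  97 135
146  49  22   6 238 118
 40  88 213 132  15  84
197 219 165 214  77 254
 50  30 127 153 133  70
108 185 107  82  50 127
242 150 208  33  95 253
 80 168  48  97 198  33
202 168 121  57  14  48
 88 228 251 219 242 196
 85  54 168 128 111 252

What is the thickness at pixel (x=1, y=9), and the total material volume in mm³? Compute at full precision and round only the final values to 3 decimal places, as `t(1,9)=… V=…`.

t(1,9)=3.215 V=498.948

span = t_max - t_min = 4.6 - 0.54 = 4.060
L(1,9) = 168, L_eff = 1 - 168/255 = 0.341176 (inverted)
t(1,9) = 4.6 - 4.060·0.341176 = 3.215
Σt over all 12·6 pixels = 2424017/12750 ≈ 190.1189804
V = pitch²·Σt = 1.62²·2424017/12750 = 498.948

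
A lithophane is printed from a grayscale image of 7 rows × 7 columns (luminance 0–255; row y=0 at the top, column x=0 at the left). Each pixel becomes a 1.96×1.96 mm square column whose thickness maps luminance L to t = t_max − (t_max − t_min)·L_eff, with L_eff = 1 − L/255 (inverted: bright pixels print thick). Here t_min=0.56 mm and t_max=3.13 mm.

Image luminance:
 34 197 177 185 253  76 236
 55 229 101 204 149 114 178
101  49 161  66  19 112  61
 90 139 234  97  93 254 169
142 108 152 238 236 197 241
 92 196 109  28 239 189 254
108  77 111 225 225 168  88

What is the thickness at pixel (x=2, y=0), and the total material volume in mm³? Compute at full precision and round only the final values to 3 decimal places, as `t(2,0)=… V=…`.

t(2,0)=2.344 V=386.346

span = t_max - t_min = 3.13 - 0.56 = 2.570
L(2,0) = 177, L_eff = 1 - 177/255 = 0.305882 (inverted)
t(2,0) = 3.13 - 2.570·0.305882 = 2.344
Σt over all 7·7 pixels = 641128/6375 ≈ 100.5690980
V = pitch²·Σt = 1.96²·641128/6375 = 386.346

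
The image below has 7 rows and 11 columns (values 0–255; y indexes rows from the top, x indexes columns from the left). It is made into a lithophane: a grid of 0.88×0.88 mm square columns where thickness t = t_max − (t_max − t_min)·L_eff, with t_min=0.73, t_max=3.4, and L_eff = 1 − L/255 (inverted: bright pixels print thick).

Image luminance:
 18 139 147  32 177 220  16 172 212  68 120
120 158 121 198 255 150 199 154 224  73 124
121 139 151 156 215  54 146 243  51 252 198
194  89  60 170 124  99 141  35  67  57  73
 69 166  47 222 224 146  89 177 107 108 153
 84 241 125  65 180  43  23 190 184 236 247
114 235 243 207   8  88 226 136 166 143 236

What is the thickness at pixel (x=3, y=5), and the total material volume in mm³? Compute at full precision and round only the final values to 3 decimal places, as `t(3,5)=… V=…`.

span = t_max - t_min = 3.4 - 0.73 = 2.670
L(3,5) = 65, L_eff = 1 - 65/255 = 0.745098 (inverted)
t(3,5) = 3.4 - 2.670·0.745098 = 1.411
Σt over all 7·11 pixels = 57773/340 ≈ 169.9205882
V = pitch²·Σt = 0.88²·57773/340 = 131.587

t(3,5)=1.411 V=131.587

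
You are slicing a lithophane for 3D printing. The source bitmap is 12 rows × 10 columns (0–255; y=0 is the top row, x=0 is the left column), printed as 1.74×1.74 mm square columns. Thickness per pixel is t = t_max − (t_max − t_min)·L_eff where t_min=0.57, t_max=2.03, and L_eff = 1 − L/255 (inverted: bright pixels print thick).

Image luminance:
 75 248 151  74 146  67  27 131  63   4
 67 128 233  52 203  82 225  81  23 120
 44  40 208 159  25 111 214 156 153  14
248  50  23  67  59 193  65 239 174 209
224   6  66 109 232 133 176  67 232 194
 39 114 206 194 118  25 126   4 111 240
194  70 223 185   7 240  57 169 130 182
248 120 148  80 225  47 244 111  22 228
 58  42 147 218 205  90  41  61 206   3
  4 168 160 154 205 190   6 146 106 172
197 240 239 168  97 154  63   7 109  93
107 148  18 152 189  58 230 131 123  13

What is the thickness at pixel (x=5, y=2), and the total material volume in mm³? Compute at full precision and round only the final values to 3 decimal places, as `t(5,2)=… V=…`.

span = t_max - t_min = 2.03 - 0.57 = 1.460
L(5,2) = 111, L_eff = 1 - 111/255 = 0.564706 (inverted)
t(5,2) = 2.03 - 1.460·0.564706 = 1.206
Σt over all 12·10 pixels = 395099/2550 ≈ 154.9407843
V = pitch²·Σt = 1.74²·395099/2550 = 469.099

t(5,2)=1.206 V=469.099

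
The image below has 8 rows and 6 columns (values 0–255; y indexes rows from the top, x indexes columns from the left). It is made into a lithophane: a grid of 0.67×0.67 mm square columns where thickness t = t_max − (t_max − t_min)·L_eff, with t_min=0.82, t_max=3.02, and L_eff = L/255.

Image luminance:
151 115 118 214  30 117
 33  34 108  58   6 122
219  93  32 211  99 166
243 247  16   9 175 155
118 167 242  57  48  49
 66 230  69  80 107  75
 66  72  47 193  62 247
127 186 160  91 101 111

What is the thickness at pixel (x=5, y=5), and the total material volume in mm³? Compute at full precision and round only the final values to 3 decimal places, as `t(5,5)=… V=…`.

span = t_max - t_min = 3.02 - 0.82 = 2.200
L(5,5) = 75, L_eff = 75/255 = 0.294118
t(5,5) = 3.02 - 2.200·0.294118 = 2.373
Σt over all 8·6 pixels = 7286/75 ≈ 97.1466667
V = pitch²·Σt = 0.67²·7286/75 = 43.609

t(5,5)=2.373 V=43.609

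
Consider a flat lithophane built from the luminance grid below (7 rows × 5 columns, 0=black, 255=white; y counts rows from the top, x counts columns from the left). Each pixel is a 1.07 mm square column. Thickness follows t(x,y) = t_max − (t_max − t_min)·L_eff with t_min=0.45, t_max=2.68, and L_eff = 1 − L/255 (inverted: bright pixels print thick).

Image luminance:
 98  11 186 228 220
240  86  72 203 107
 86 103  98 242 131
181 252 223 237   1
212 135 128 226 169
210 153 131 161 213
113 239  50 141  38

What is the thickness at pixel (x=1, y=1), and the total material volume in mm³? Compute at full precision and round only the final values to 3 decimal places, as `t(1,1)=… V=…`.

t(1,1)=1.202 V=71.337

span = t_max - t_min = 2.68 - 0.45 = 2.230
L(1,1) = 86, L_eff = 1 - 86/255 = 0.662745 (inverted)
t(1,1) = 2.68 - 2.230·0.662745 = 1.202
Σt over all 7·5 pixels = 1588877/25500 ≈ 62.3089020
V = pitch²·Σt = 1.07²·1588877/25500 = 71.337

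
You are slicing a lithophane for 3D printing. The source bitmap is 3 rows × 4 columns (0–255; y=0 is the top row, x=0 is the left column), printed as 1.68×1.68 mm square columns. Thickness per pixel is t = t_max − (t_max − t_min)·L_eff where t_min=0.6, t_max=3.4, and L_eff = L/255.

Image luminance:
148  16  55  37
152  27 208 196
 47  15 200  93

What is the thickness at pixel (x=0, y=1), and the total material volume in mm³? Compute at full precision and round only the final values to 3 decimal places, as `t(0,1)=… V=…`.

t(0,1)=1.731 V=78.151

span = t_max - t_min = 3.4 - 0.6 = 2.800
L(0,1) = 152, L_eff = 152/255 = 0.596078
t(0,1) = 3.4 - 2.800·0.596078 = 1.731
Σt over all 3·4 pixels = 11768/425 ≈ 27.6894118
V = pitch²·Σt = 1.68²·11768/425 = 78.151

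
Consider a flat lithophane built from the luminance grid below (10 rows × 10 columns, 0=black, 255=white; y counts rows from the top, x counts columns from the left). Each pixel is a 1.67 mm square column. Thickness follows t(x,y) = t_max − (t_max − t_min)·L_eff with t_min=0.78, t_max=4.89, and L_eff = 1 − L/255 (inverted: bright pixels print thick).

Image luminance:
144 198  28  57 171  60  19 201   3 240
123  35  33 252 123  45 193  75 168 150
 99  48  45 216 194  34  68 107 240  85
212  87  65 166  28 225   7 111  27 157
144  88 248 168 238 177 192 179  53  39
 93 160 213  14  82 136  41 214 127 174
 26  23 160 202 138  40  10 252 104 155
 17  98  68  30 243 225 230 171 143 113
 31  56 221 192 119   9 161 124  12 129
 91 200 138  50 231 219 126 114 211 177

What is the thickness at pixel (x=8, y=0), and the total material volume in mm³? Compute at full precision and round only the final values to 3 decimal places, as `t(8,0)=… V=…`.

span = t_max - t_min = 4.89 - 0.78 = 4.110
L(8,0) = 3, L_eff = 1 - 3/255 = 0.988235 (inverted)
t(8,0) = 4.89 - 4.110·0.988235 = 0.828
Σt over all 10·10 pixels = 1179393/4250 ≈ 277.5042353
V = pitch²·Σt = 1.67²·1179393/4250 = 773.932

t(8,0)=0.828 V=773.932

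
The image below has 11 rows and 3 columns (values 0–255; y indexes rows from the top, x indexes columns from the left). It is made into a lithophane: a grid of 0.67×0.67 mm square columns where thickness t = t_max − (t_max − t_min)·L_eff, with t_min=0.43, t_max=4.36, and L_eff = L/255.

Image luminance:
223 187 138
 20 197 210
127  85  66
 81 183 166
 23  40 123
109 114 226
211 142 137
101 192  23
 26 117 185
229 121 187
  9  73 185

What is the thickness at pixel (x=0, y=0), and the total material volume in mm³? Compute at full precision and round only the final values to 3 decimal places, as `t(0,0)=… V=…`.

t(0,0)=0.923 V=35.143

span = t_max - t_min = 4.36 - 0.43 = 3.930
L(0,0) = 223, L_eff = 223/255 = 0.874510
t(0,0) = 4.36 - 3.930·0.874510 = 0.923
Σt over all 11·3 pixels = 166361/2125 ≈ 78.2875294
V = pitch²·Σt = 0.67²·166361/2125 = 35.143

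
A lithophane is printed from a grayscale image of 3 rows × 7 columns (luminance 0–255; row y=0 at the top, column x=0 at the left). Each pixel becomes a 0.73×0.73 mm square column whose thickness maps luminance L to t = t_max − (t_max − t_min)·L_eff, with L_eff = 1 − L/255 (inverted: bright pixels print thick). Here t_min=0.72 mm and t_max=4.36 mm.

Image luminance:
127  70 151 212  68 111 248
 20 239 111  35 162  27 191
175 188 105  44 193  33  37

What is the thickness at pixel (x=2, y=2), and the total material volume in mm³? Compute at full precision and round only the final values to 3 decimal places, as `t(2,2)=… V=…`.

span = t_max - t_min = 4.36 - 0.72 = 3.640
L(2,2) = 105, L_eff = 1 - 105/255 = 0.588235 (inverted)
t(2,2) = 4.36 - 3.640·0.588235 = 2.219
Σt over all 3·7 pixels = 109389/2125 ≈ 51.4771765
V = pitch²·Σt = 0.73²·109389/2125 = 27.432

t(2,2)=2.219 V=27.432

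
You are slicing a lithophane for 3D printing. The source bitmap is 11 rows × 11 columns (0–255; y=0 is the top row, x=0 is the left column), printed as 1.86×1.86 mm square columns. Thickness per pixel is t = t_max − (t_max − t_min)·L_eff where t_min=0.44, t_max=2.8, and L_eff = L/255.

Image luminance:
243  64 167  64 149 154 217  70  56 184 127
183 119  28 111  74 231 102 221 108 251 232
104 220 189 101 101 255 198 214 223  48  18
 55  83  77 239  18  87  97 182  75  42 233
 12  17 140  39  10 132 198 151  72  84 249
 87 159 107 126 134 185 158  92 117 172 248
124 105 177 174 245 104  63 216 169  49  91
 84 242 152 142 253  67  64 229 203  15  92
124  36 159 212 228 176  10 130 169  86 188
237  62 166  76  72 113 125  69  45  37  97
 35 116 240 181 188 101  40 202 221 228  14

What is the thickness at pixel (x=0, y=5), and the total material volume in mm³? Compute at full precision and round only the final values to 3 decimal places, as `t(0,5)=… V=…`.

span = t_max - t_min = 2.8 - 0.44 = 2.360
L(0,5) = 87, L_eff = 87/255 = 0.341176
t(0,5) = 2.8 - 2.360·0.341176 = 1.995
Σt over all 11·11 pixels = 71708/375 ≈ 191.2213333
V = pitch²·Σt = 1.86²·71708/375 = 661.549

t(0,5)=1.995 V=661.549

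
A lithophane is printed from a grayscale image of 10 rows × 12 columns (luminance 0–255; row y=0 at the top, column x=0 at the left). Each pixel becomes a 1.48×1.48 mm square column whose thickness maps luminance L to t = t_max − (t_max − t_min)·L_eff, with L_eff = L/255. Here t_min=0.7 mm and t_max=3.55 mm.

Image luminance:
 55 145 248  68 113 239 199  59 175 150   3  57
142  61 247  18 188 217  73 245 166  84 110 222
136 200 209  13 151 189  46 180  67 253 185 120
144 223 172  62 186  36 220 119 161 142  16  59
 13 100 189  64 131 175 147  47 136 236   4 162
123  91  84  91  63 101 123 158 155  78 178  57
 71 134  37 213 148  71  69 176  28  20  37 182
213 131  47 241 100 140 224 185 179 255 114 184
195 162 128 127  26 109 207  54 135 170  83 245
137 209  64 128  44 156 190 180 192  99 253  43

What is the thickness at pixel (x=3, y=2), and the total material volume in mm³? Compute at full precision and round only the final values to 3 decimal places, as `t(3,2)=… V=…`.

span = t_max - t_min = 3.55 - 0.7 = 2.850
L(3,2) = 13, L_eff = 13/255 = 0.050980
t(3,2) = 3.55 - 2.850·0.050980 = 3.405
Σt over all 10·12 pixels = 211867/850 ≈ 249.2552941
V = pitch²·Σt = 1.48²·211867/850 = 545.969

t(3,2)=3.405 V=545.969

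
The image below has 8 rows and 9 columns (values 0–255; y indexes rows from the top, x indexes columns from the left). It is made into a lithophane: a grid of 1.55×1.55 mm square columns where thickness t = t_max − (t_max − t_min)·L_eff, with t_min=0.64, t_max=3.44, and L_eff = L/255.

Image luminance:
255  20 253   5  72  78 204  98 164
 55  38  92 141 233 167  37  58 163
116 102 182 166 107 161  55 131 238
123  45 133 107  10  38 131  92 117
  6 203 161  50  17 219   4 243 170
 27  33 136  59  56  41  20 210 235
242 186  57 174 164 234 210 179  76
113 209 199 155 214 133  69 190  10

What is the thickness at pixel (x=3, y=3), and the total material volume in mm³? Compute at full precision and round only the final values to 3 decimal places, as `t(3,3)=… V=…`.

span = t_max - t_min = 3.44 - 0.64 = 2.800
L(3,3) = 107, L_eff = 107/255 = 0.419608
t(3,3) = 3.44 - 2.800·0.419608 = 2.265
Σt over all 8·9 pixels = 11254/75 ≈ 150.0533333
V = pitch²·Σt = 1.55²·11254/75 = 360.503

t(3,3)=2.265 V=360.503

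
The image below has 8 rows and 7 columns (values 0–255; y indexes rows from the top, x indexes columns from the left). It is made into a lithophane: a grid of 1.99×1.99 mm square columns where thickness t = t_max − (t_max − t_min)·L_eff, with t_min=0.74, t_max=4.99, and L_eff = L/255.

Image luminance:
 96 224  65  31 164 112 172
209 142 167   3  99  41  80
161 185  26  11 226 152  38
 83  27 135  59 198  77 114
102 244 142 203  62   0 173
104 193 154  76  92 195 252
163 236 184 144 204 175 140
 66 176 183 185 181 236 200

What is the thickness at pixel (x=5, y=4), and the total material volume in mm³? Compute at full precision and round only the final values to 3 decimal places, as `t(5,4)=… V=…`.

span = t_max - t_min = 4.99 - 0.74 = 4.250
L(5,4) = 0, L_eff = 0/255 = 0.000000
t(5,4) = 4.99 - 4.250·0.000000 = 4.990
Σt over all 8·7 pixels = 23011/150 ≈ 153.4066667
V = pitch²·Σt = 1.99²·23011/150 = 607.506

t(5,4)=4.990 V=607.506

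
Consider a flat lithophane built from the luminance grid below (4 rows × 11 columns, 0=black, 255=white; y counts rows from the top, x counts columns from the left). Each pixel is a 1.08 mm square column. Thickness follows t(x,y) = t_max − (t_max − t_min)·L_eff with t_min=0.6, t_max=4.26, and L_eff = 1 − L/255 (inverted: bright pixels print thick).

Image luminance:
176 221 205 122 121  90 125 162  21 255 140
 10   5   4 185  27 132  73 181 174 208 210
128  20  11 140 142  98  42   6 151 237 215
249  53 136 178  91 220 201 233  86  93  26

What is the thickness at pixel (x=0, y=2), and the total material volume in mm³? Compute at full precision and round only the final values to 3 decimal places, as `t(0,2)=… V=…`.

t(0,2)=2.437 V=124.594

span = t_max - t_min = 4.26 - 0.6 = 3.660
L(0,2) = 128, L_eff = 1 - 128/255 = 0.498039 (inverted)
t(0,2) = 4.26 - 3.660·0.498039 = 2.437
Σt over all 4·11 pixels = 453983/4250 ≈ 106.8195294
V = pitch²·Σt = 1.08²·453983/4250 = 124.594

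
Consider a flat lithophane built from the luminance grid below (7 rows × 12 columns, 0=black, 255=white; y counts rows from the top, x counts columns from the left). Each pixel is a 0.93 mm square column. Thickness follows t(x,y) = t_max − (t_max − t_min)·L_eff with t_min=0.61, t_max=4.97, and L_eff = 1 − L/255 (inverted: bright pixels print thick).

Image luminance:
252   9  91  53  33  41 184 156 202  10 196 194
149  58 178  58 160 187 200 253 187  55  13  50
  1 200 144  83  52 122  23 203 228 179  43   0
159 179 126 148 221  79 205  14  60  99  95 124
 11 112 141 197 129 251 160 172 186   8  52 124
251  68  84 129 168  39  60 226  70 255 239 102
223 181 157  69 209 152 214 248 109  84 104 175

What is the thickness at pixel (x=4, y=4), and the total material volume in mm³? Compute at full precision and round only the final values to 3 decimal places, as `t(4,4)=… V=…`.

span = t_max - t_min = 4.97 - 0.61 = 4.360
L(4,4) = 129, L_eff = 1 - 129/255 = 0.494118 (inverted)
t(4,4) = 4.97 - 4.360·0.494118 = 2.816
Σt over all 7·12 pixels = 303278/1275 ≈ 237.8650980
V = pitch²·Σt = 0.93²·303278/1275 = 205.730

t(4,4)=2.816 V=205.730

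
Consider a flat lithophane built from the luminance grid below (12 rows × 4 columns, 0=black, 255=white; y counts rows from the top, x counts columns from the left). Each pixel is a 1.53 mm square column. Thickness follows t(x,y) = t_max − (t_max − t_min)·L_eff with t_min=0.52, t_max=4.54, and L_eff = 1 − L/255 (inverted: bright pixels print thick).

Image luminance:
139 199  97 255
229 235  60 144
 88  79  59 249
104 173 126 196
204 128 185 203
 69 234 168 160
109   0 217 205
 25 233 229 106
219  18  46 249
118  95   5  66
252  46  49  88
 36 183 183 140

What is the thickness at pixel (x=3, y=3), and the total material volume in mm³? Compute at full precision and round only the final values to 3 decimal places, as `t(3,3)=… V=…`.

t(3,3)=3.610 V=305.683

span = t_max - t_min = 4.54 - 0.52 = 4.020
L(3,3) = 196, L_eff = 1 - 196/255 = 0.231373 (inverted)
t(3,3) = 4.54 - 4.020·0.231373 = 3.610
Σt over all 12·4 pixels = 55498/425 ≈ 130.5835294
V = pitch²·Σt = 1.53²·55498/425 = 305.683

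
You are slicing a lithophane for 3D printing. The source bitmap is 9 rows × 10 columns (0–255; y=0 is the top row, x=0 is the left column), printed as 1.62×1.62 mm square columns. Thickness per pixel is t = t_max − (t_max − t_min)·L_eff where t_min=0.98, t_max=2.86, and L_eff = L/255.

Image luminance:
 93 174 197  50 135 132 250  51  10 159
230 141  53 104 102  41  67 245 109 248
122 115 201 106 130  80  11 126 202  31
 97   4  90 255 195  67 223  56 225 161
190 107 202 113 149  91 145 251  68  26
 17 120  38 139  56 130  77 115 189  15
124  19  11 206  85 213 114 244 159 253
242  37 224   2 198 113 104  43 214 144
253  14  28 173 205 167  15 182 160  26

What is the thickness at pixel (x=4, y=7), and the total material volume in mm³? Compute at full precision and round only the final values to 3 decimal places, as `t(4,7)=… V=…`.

span = t_max - t_min = 2.86 - 0.98 = 1.880
L(4,7) = 198, L_eff = 198/255 = 0.776471
t(4,7) = 2.86 - 1.880·0.776471 = 1.400
Σt over all 9·10 pixels = 369973/2125 ≈ 174.1049412
V = pitch²·Σt = 1.62²·369973/2125 = 456.921

t(4,7)=1.400 V=456.921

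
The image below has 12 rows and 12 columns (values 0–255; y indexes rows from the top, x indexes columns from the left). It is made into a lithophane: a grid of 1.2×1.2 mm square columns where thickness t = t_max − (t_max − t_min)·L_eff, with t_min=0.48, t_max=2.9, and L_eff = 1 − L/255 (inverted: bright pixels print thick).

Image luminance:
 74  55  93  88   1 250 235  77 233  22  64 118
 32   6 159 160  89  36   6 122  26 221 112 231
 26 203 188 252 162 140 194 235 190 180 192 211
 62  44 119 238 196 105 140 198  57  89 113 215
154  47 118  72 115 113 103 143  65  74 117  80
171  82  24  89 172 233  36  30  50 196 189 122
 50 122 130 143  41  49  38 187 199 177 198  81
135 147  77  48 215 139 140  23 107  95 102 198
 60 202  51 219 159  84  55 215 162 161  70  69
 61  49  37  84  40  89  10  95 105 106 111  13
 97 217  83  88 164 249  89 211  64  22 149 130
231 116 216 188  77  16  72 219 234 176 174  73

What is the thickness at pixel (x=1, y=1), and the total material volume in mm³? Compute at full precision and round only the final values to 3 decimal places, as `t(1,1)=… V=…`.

t(1,1)=0.537 V=336.732

span = t_max - t_min = 2.9 - 0.48 = 2.420
L(1,1) = 6, L_eff = 1 - 6/255 = 0.976471 (inverted)
t(1,1) = 2.9 - 2.420·0.976471 = 0.537
Σt over all 12·12 pixels = 175381/750 ≈ 233.8413333
V = pitch²·Σt = 1.2²·175381/750 = 336.732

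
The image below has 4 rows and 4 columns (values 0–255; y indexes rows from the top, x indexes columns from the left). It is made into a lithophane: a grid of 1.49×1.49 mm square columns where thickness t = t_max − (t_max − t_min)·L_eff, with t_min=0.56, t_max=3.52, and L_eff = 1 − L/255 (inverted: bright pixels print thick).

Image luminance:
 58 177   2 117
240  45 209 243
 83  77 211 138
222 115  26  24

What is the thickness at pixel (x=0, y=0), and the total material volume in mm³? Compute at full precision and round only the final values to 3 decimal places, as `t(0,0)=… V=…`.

span = t_max - t_min = 3.52 - 0.56 = 2.960
L(0,0) = 58, L_eff = 1 - 58/255 = 0.772549 (inverted)
t(0,0) = 3.52 - 2.960·0.772549 = 1.233
Σt over all 4·4 pixels = 204158/6375 ≈ 32.0247843
V = pitch²·Σt = 1.49²·204158/6375 = 71.098

t(0,0)=1.233 V=71.098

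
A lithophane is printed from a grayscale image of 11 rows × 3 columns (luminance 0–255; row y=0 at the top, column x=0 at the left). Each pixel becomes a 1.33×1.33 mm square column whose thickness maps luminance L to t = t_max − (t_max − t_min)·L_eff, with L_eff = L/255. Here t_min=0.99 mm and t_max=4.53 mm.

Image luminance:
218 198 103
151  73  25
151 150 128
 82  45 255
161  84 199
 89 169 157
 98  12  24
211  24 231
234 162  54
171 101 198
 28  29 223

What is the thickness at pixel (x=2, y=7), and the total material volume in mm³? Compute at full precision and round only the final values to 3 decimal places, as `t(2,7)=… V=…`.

t(2,7)=1.323 V=160.362

span = t_max - t_min = 4.53 - 0.99 = 3.540
L(2,7) = 231, L_eff = 231/255 = 0.905882
t(2,7) = 4.53 - 3.540·0.905882 = 1.323
Σt over all 11·3 pixels = 770581/8500 ≈ 90.6565882
V = pitch²·Σt = 1.33²·770581/8500 = 160.362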